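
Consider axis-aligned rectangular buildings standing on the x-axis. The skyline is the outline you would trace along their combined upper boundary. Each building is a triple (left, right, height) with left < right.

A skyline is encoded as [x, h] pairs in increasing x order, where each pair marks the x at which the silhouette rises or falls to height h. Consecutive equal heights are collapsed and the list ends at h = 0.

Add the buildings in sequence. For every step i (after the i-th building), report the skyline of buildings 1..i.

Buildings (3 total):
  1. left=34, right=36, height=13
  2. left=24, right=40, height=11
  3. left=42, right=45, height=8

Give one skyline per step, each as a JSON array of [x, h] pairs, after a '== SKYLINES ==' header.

== SKYLINES ==
[[34,13],[36,0]]
[[24,11],[34,13],[36,11],[40,0]]
[[24,11],[34,13],[36,11],[40,0],[42,8],[45,0]]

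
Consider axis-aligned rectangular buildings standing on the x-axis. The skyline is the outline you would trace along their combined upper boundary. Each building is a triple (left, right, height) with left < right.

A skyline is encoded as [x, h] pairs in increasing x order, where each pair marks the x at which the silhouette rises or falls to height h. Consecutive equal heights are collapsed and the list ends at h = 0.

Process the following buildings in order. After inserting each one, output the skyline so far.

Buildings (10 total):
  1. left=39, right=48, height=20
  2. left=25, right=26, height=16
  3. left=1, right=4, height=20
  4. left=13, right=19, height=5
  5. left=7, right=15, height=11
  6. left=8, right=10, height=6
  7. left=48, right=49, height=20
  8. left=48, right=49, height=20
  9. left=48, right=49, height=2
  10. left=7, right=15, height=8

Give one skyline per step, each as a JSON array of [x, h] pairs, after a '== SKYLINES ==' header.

== SKYLINES ==
[[39,20],[48,0]]
[[25,16],[26,0],[39,20],[48,0]]
[[1,20],[4,0],[25,16],[26,0],[39,20],[48,0]]
[[1,20],[4,0],[13,5],[19,0],[25,16],[26,0],[39,20],[48,0]]
[[1,20],[4,0],[7,11],[15,5],[19,0],[25,16],[26,0],[39,20],[48,0]]
[[1,20],[4,0],[7,11],[15,5],[19,0],[25,16],[26,0],[39,20],[48,0]]
[[1,20],[4,0],[7,11],[15,5],[19,0],[25,16],[26,0],[39,20],[49,0]]
[[1,20],[4,0],[7,11],[15,5],[19,0],[25,16],[26,0],[39,20],[49,0]]
[[1,20],[4,0],[7,11],[15,5],[19,0],[25,16],[26,0],[39,20],[49,0]]
[[1,20],[4,0],[7,11],[15,5],[19,0],[25,16],[26,0],[39,20],[49,0]]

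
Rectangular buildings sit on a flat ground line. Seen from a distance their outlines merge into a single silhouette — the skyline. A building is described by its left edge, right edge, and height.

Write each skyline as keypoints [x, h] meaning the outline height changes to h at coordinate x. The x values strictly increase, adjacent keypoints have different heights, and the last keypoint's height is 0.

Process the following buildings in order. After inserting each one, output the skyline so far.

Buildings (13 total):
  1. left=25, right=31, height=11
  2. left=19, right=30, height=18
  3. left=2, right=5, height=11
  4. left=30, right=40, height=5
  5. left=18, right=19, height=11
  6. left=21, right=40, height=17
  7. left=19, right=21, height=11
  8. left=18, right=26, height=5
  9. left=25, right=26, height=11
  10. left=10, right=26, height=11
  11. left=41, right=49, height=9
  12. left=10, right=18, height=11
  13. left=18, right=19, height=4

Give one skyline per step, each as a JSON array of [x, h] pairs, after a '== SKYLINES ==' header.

== SKYLINES ==
[[25,11],[31,0]]
[[19,18],[30,11],[31,0]]
[[2,11],[5,0],[19,18],[30,11],[31,0]]
[[2,11],[5,0],[19,18],[30,11],[31,5],[40,0]]
[[2,11],[5,0],[18,11],[19,18],[30,11],[31,5],[40,0]]
[[2,11],[5,0],[18,11],[19,18],[30,17],[40,0]]
[[2,11],[5,0],[18,11],[19,18],[30,17],[40,0]]
[[2,11],[5,0],[18,11],[19,18],[30,17],[40,0]]
[[2,11],[5,0],[18,11],[19,18],[30,17],[40,0]]
[[2,11],[5,0],[10,11],[19,18],[30,17],[40,0]]
[[2,11],[5,0],[10,11],[19,18],[30,17],[40,0],[41,9],[49,0]]
[[2,11],[5,0],[10,11],[19,18],[30,17],[40,0],[41,9],[49,0]]
[[2,11],[5,0],[10,11],[19,18],[30,17],[40,0],[41,9],[49,0]]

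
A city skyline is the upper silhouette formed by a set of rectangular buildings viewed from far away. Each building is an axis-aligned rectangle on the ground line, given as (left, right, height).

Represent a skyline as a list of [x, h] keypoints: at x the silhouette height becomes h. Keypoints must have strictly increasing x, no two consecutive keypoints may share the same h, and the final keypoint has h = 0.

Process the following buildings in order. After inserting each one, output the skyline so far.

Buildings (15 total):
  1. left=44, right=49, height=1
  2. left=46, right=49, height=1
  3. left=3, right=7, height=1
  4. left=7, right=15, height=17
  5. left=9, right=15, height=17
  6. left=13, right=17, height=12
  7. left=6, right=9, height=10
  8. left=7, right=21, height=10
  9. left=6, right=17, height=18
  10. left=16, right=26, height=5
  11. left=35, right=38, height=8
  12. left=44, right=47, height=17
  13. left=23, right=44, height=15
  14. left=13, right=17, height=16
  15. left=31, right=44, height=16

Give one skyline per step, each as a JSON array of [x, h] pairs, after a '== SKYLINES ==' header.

== SKYLINES ==
[[44,1],[49,0]]
[[44,1],[49,0]]
[[3,1],[7,0],[44,1],[49,0]]
[[3,1],[7,17],[15,0],[44,1],[49,0]]
[[3,1],[7,17],[15,0],[44,1],[49,0]]
[[3,1],[7,17],[15,12],[17,0],[44,1],[49,0]]
[[3,1],[6,10],[7,17],[15,12],[17,0],[44,1],[49,0]]
[[3,1],[6,10],[7,17],[15,12],[17,10],[21,0],[44,1],[49,0]]
[[3,1],[6,18],[17,10],[21,0],[44,1],[49,0]]
[[3,1],[6,18],[17,10],[21,5],[26,0],[44,1],[49,0]]
[[3,1],[6,18],[17,10],[21,5],[26,0],[35,8],[38,0],[44,1],[49,0]]
[[3,1],[6,18],[17,10],[21,5],[26,0],[35,8],[38,0],[44,17],[47,1],[49,0]]
[[3,1],[6,18],[17,10],[21,5],[23,15],[44,17],[47,1],[49,0]]
[[3,1],[6,18],[17,10],[21,5],[23,15],[44,17],[47,1],[49,0]]
[[3,1],[6,18],[17,10],[21,5],[23,15],[31,16],[44,17],[47,1],[49,0]]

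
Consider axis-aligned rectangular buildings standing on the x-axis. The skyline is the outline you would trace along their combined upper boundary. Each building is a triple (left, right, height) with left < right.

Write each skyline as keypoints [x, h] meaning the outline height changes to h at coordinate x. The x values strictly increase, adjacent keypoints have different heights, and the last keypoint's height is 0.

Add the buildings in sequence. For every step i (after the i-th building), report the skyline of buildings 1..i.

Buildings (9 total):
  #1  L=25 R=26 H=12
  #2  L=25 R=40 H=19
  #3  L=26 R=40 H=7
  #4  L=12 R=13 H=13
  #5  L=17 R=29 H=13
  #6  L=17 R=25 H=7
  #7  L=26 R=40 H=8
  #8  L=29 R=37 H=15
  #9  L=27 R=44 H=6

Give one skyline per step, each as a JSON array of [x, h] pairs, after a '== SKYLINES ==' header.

== SKYLINES ==
[[25,12],[26,0]]
[[25,19],[40,0]]
[[25,19],[40,0]]
[[12,13],[13,0],[25,19],[40,0]]
[[12,13],[13,0],[17,13],[25,19],[40,0]]
[[12,13],[13,0],[17,13],[25,19],[40,0]]
[[12,13],[13,0],[17,13],[25,19],[40,0]]
[[12,13],[13,0],[17,13],[25,19],[40,0]]
[[12,13],[13,0],[17,13],[25,19],[40,6],[44,0]]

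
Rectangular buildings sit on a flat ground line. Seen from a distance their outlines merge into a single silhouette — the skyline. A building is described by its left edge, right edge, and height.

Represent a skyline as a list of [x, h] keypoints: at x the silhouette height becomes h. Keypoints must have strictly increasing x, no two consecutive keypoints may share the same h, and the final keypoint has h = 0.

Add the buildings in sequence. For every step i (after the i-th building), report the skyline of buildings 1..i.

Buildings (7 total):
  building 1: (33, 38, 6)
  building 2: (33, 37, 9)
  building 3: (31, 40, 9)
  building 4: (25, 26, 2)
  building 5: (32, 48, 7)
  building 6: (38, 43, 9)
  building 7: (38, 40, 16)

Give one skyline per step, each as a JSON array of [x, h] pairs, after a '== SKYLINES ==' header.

== SKYLINES ==
[[33,6],[38,0]]
[[33,9],[37,6],[38,0]]
[[31,9],[40,0]]
[[25,2],[26,0],[31,9],[40,0]]
[[25,2],[26,0],[31,9],[40,7],[48,0]]
[[25,2],[26,0],[31,9],[43,7],[48,0]]
[[25,2],[26,0],[31,9],[38,16],[40,9],[43,7],[48,0]]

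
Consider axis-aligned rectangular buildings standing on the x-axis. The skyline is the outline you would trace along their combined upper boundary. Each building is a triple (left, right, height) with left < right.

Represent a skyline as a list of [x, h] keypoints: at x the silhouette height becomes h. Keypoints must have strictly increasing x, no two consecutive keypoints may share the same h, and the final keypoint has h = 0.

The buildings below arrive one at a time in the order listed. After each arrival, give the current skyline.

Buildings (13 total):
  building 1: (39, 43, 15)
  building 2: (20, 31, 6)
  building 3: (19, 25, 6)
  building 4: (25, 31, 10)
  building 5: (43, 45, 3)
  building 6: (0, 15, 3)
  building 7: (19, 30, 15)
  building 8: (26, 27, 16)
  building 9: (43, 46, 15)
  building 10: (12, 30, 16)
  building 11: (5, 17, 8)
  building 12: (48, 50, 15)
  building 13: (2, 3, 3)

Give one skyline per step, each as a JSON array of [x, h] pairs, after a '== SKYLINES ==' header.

== SKYLINES ==
[[39,15],[43,0]]
[[20,6],[31,0],[39,15],[43,0]]
[[19,6],[31,0],[39,15],[43,0]]
[[19,6],[25,10],[31,0],[39,15],[43,0]]
[[19,6],[25,10],[31,0],[39,15],[43,3],[45,0]]
[[0,3],[15,0],[19,6],[25,10],[31,0],[39,15],[43,3],[45,0]]
[[0,3],[15,0],[19,15],[30,10],[31,0],[39,15],[43,3],[45,0]]
[[0,3],[15,0],[19,15],[26,16],[27,15],[30,10],[31,0],[39,15],[43,3],[45,0]]
[[0,3],[15,0],[19,15],[26,16],[27,15],[30,10],[31,0],[39,15],[46,0]]
[[0,3],[12,16],[30,10],[31,0],[39,15],[46,0]]
[[0,3],[5,8],[12,16],[30,10],[31,0],[39,15],[46,0]]
[[0,3],[5,8],[12,16],[30,10],[31,0],[39,15],[46,0],[48,15],[50,0]]
[[0,3],[5,8],[12,16],[30,10],[31,0],[39,15],[46,0],[48,15],[50,0]]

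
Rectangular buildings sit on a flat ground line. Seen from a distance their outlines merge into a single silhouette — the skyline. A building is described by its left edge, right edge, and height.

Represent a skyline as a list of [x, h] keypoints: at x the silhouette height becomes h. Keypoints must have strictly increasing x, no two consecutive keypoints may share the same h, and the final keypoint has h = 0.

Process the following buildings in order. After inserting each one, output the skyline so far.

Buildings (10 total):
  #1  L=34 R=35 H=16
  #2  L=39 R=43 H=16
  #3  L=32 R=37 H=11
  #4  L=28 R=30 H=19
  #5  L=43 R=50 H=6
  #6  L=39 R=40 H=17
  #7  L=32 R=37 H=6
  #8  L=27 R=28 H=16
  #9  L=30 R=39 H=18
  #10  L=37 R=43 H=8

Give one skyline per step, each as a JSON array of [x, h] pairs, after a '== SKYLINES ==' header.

== SKYLINES ==
[[34,16],[35,0]]
[[34,16],[35,0],[39,16],[43,0]]
[[32,11],[34,16],[35,11],[37,0],[39,16],[43,0]]
[[28,19],[30,0],[32,11],[34,16],[35,11],[37,0],[39,16],[43,0]]
[[28,19],[30,0],[32,11],[34,16],[35,11],[37,0],[39,16],[43,6],[50,0]]
[[28,19],[30,0],[32,11],[34,16],[35,11],[37,0],[39,17],[40,16],[43,6],[50,0]]
[[28,19],[30,0],[32,11],[34,16],[35,11],[37,0],[39,17],[40,16],[43,6],[50,0]]
[[27,16],[28,19],[30,0],[32,11],[34,16],[35,11],[37,0],[39,17],[40,16],[43,6],[50,0]]
[[27,16],[28,19],[30,18],[39,17],[40,16],[43,6],[50,0]]
[[27,16],[28,19],[30,18],[39,17],[40,16],[43,6],[50,0]]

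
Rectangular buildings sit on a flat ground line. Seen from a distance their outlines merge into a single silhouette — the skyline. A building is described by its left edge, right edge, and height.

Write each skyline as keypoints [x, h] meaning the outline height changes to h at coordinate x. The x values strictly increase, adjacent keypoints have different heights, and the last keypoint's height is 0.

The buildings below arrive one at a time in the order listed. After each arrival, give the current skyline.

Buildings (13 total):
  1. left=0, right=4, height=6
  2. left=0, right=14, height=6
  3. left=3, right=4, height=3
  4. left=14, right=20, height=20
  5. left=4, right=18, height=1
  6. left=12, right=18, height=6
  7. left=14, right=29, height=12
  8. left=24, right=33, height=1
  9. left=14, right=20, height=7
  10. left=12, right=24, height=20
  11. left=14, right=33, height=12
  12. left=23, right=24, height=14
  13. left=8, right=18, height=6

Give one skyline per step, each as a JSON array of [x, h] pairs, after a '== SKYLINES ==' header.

== SKYLINES ==
[[0,6],[4,0]]
[[0,6],[14,0]]
[[0,6],[14,0]]
[[0,6],[14,20],[20,0]]
[[0,6],[14,20],[20,0]]
[[0,6],[14,20],[20,0]]
[[0,6],[14,20],[20,12],[29,0]]
[[0,6],[14,20],[20,12],[29,1],[33,0]]
[[0,6],[14,20],[20,12],[29,1],[33,0]]
[[0,6],[12,20],[24,12],[29,1],[33,0]]
[[0,6],[12,20],[24,12],[33,0]]
[[0,6],[12,20],[24,12],[33,0]]
[[0,6],[12,20],[24,12],[33,0]]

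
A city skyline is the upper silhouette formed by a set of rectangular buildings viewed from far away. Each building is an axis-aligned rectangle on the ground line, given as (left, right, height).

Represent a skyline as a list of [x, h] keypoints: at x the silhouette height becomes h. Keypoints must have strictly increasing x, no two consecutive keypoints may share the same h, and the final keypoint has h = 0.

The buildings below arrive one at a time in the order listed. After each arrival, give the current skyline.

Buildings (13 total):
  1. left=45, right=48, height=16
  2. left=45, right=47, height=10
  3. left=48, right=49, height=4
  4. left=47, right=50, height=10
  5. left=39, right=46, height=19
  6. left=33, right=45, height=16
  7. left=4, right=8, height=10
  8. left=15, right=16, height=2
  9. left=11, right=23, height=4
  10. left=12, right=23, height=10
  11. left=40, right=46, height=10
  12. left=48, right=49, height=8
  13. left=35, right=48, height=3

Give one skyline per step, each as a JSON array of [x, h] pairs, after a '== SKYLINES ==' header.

== SKYLINES ==
[[45,16],[48,0]]
[[45,16],[48,0]]
[[45,16],[48,4],[49,0]]
[[45,16],[48,10],[50,0]]
[[39,19],[46,16],[48,10],[50,0]]
[[33,16],[39,19],[46,16],[48,10],[50,0]]
[[4,10],[8,0],[33,16],[39,19],[46,16],[48,10],[50,0]]
[[4,10],[8,0],[15,2],[16,0],[33,16],[39,19],[46,16],[48,10],[50,0]]
[[4,10],[8,0],[11,4],[23,0],[33,16],[39,19],[46,16],[48,10],[50,0]]
[[4,10],[8,0],[11,4],[12,10],[23,0],[33,16],[39,19],[46,16],[48,10],[50,0]]
[[4,10],[8,0],[11,4],[12,10],[23,0],[33,16],[39,19],[46,16],[48,10],[50,0]]
[[4,10],[8,0],[11,4],[12,10],[23,0],[33,16],[39,19],[46,16],[48,10],[50,0]]
[[4,10],[8,0],[11,4],[12,10],[23,0],[33,16],[39,19],[46,16],[48,10],[50,0]]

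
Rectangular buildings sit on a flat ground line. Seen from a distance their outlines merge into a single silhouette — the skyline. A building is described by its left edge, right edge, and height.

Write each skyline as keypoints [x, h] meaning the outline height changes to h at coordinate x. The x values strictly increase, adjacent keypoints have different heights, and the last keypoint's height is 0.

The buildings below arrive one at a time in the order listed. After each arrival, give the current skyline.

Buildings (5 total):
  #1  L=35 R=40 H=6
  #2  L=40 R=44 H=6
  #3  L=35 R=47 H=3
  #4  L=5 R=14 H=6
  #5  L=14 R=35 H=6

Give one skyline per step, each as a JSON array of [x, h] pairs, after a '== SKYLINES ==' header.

== SKYLINES ==
[[35,6],[40,0]]
[[35,6],[44,0]]
[[35,6],[44,3],[47,0]]
[[5,6],[14,0],[35,6],[44,3],[47,0]]
[[5,6],[44,3],[47,0]]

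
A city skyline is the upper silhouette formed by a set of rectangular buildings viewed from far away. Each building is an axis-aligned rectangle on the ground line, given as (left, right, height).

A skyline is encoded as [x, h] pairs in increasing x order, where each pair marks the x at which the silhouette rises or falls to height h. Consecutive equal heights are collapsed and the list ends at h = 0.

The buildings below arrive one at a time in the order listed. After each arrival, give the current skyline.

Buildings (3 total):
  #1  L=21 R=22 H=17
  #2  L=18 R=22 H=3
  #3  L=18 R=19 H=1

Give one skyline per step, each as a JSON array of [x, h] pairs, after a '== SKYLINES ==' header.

== SKYLINES ==
[[21,17],[22,0]]
[[18,3],[21,17],[22,0]]
[[18,3],[21,17],[22,0]]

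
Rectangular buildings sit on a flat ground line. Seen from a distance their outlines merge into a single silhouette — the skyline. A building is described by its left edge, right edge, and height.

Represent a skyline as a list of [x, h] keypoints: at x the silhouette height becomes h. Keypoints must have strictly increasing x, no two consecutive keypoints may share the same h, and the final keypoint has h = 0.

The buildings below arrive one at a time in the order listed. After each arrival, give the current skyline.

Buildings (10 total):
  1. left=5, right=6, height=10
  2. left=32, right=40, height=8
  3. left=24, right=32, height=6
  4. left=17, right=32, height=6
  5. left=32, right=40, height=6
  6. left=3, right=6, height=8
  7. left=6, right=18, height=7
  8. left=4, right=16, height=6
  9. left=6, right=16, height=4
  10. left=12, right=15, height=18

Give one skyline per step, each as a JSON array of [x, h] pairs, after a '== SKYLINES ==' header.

== SKYLINES ==
[[5,10],[6,0]]
[[5,10],[6,0],[32,8],[40,0]]
[[5,10],[6,0],[24,6],[32,8],[40,0]]
[[5,10],[6,0],[17,6],[32,8],[40,0]]
[[5,10],[6,0],[17,6],[32,8],[40,0]]
[[3,8],[5,10],[6,0],[17,6],[32,8],[40,0]]
[[3,8],[5,10],[6,7],[18,6],[32,8],[40,0]]
[[3,8],[5,10],[6,7],[18,6],[32,8],[40,0]]
[[3,8],[5,10],[6,7],[18,6],[32,8],[40,0]]
[[3,8],[5,10],[6,7],[12,18],[15,7],[18,6],[32,8],[40,0]]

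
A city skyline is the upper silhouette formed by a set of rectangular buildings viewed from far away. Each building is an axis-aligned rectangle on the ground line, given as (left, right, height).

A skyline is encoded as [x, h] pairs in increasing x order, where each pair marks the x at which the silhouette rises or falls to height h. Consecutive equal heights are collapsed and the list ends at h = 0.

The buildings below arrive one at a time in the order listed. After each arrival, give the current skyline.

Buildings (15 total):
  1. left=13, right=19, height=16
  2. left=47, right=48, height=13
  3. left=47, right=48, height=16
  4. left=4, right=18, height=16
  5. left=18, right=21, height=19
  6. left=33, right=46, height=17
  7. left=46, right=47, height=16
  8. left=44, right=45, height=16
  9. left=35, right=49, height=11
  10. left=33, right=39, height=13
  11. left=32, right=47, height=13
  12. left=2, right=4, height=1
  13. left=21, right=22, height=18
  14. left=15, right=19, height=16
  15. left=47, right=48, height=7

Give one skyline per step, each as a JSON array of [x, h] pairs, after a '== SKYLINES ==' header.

== SKYLINES ==
[[13,16],[19,0]]
[[13,16],[19,0],[47,13],[48,0]]
[[13,16],[19,0],[47,16],[48,0]]
[[4,16],[19,0],[47,16],[48,0]]
[[4,16],[18,19],[21,0],[47,16],[48,0]]
[[4,16],[18,19],[21,0],[33,17],[46,0],[47,16],[48,0]]
[[4,16],[18,19],[21,0],[33,17],[46,16],[48,0]]
[[4,16],[18,19],[21,0],[33,17],[46,16],[48,0]]
[[4,16],[18,19],[21,0],[33,17],[46,16],[48,11],[49,0]]
[[4,16],[18,19],[21,0],[33,17],[46,16],[48,11],[49,0]]
[[4,16],[18,19],[21,0],[32,13],[33,17],[46,16],[48,11],[49,0]]
[[2,1],[4,16],[18,19],[21,0],[32,13],[33,17],[46,16],[48,11],[49,0]]
[[2,1],[4,16],[18,19],[21,18],[22,0],[32,13],[33,17],[46,16],[48,11],[49,0]]
[[2,1],[4,16],[18,19],[21,18],[22,0],[32,13],[33,17],[46,16],[48,11],[49,0]]
[[2,1],[4,16],[18,19],[21,18],[22,0],[32,13],[33,17],[46,16],[48,11],[49,0]]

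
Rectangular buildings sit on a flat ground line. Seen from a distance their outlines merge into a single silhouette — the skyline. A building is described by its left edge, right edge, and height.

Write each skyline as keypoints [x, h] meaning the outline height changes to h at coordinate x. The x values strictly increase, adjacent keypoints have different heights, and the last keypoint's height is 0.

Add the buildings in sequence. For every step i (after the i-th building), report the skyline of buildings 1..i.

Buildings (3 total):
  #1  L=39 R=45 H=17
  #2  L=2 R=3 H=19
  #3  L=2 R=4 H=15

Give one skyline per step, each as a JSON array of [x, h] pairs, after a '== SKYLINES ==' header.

== SKYLINES ==
[[39,17],[45,0]]
[[2,19],[3,0],[39,17],[45,0]]
[[2,19],[3,15],[4,0],[39,17],[45,0]]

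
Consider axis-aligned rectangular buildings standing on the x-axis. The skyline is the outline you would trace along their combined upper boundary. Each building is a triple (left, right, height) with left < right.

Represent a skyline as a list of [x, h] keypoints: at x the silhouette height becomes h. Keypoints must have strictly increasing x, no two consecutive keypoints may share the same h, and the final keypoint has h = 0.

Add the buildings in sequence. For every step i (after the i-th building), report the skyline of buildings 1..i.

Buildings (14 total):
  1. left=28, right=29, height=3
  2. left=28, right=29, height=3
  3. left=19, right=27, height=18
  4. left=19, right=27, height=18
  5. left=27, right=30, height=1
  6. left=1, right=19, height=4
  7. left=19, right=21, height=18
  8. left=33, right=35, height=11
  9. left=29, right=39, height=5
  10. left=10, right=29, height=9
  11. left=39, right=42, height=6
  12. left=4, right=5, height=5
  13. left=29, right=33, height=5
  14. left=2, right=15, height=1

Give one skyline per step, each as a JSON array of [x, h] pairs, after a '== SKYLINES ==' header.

== SKYLINES ==
[[28,3],[29,0]]
[[28,3],[29,0]]
[[19,18],[27,0],[28,3],[29,0]]
[[19,18],[27,0],[28,3],[29,0]]
[[19,18],[27,1],[28,3],[29,1],[30,0]]
[[1,4],[19,18],[27,1],[28,3],[29,1],[30,0]]
[[1,4],[19,18],[27,1],[28,3],[29,1],[30,0]]
[[1,4],[19,18],[27,1],[28,3],[29,1],[30,0],[33,11],[35,0]]
[[1,4],[19,18],[27,1],[28,3],[29,5],[33,11],[35,5],[39,0]]
[[1,4],[10,9],[19,18],[27,9],[29,5],[33,11],[35,5],[39,0]]
[[1,4],[10,9],[19,18],[27,9],[29,5],[33,11],[35,5],[39,6],[42,0]]
[[1,4],[4,5],[5,4],[10,9],[19,18],[27,9],[29,5],[33,11],[35,5],[39,6],[42,0]]
[[1,4],[4,5],[5,4],[10,9],[19,18],[27,9],[29,5],[33,11],[35,5],[39,6],[42,0]]
[[1,4],[4,5],[5,4],[10,9],[19,18],[27,9],[29,5],[33,11],[35,5],[39,6],[42,0]]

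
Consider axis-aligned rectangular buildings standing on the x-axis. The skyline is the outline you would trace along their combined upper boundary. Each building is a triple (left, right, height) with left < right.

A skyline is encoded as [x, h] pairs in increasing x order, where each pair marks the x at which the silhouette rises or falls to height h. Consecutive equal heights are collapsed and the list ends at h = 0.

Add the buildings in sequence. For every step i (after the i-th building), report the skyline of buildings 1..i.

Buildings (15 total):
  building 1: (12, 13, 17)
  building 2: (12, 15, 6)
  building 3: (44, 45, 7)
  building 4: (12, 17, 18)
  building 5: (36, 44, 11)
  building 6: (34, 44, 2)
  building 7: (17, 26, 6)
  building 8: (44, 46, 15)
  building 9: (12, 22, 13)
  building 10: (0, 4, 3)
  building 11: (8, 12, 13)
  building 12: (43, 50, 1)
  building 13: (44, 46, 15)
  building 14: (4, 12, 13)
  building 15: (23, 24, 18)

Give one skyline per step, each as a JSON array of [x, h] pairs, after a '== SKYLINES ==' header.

== SKYLINES ==
[[12,17],[13,0]]
[[12,17],[13,6],[15,0]]
[[12,17],[13,6],[15,0],[44,7],[45,0]]
[[12,18],[17,0],[44,7],[45,0]]
[[12,18],[17,0],[36,11],[44,7],[45,0]]
[[12,18],[17,0],[34,2],[36,11],[44,7],[45,0]]
[[12,18],[17,6],[26,0],[34,2],[36,11],[44,7],[45,0]]
[[12,18],[17,6],[26,0],[34,2],[36,11],[44,15],[46,0]]
[[12,18],[17,13],[22,6],[26,0],[34,2],[36,11],[44,15],[46,0]]
[[0,3],[4,0],[12,18],[17,13],[22,6],[26,0],[34,2],[36,11],[44,15],[46,0]]
[[0,3],[4,0],[8,13],[12,18],[17,13],[22,6],[26,0],[34,2],[36,11],[44,15],[46,0]]
[[0,3],[4,0],[8,13],[12,18],[17,13],[22,6],[26,0],[34,2],[36,11],[44,15],[46,1],[50,0]]
[[0,3],[4,0],[8,13],[12,18],[17,13],[22,6],[26,0],[34,2],[36,11],[44,15],[46,1],[50,0]]
[[0,3],[4,13],[12,18],[17,13],[22,6],[26,0],[34,2],[36,11],[44,15],[46,1],[50,0]]
[[0,3],[4,13],[12,18],[17,13],[22,6],[23,18],[24,6],[26,0],[34,2],[36,11],[44,15],[46,1],[50,0]]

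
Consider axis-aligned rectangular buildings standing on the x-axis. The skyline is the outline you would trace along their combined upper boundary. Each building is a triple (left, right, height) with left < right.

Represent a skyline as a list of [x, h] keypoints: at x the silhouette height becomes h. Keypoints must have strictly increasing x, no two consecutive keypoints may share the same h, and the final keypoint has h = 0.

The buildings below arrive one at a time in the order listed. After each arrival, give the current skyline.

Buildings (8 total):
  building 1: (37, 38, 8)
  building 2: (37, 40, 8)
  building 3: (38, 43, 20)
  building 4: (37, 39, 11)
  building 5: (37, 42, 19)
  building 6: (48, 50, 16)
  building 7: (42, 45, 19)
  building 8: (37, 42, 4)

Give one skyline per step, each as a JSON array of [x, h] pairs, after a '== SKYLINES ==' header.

== SKYLINES ==
[[37,8],[38,0]]
[[37,8],[40,0]]
[[37,8],[38,20],[43,0]]
[[37,11],[38,20],[43,0]]
[[37,19],[38,20],[43,0]]
[[37,19],[38,20],[43,0],[48,16],[50,0]]
[[37,19],[38,20],[43,19],[45,0],[48,16],[50,0]]
[[37,19],[38,20],[43,19],[45,0],[48,16],[50,0]]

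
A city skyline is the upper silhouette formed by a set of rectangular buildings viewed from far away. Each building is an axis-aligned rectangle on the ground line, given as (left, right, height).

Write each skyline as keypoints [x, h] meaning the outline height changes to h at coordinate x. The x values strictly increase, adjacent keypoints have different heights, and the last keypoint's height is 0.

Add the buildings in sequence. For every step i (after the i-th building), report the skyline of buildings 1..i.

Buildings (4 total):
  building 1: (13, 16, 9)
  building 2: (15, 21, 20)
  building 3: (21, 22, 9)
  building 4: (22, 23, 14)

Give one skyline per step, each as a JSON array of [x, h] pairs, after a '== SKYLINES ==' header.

== SKYLINES ==
[[13,9],[16,0]]
[[13,9],[15,20],[21,0]]
[[13,9],[15,20],[21,9],[22,0]]
[[13,9],[15,20],[21,9],[22,14],[23,0]]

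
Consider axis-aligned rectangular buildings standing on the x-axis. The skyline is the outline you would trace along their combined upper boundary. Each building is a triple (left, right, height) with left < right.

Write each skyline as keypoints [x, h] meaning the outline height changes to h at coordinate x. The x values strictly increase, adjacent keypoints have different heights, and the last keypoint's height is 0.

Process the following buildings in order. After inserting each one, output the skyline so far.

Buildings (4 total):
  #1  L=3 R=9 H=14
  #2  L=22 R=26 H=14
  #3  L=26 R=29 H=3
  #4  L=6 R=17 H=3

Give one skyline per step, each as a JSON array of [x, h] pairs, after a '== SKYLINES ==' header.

== SKYLINES ==
[[3,14],[9,0]]
[[3,14],[9,0],[22,14],[26,0]]
[[3,14],[9,0],[22,14],[26,3],[29,0]]
[[3,14],[9,3],[17,0],[22,14],[26,3],[29,0]]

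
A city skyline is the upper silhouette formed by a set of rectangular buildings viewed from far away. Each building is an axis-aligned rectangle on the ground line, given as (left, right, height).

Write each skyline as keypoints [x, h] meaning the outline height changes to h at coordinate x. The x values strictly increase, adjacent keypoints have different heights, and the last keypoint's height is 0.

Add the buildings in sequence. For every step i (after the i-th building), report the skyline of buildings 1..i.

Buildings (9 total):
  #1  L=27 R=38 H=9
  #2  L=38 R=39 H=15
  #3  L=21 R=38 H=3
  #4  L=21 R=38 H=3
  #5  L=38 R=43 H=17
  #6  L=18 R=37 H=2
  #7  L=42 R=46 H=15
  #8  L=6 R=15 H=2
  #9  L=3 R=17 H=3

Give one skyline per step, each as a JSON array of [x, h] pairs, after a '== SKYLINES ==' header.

== SKYLINES ==
[[27,9],[38,0]]
[[27,9],[38,15],[39,0]]
[[21,3],[27,9],[38,15],[39,0]]
[[21,3],[27,9],[38,15],[39,0]]
[[21,3],[27,9],[38,17],[43,0]]
[[18,2],[21,3],[27,9],[38,17],[43,0]]
[[18,2],[21,3],[27,9],[38,17],[43,15],[46,0]]
[[6,2],[15,0],[18,2],[21,3],[27,9],[38,17],[43,15],[46,0]]
[[3,3],[17,0],[18,2],[21,3],[27,9],[38,17],[43,15],[46,0]]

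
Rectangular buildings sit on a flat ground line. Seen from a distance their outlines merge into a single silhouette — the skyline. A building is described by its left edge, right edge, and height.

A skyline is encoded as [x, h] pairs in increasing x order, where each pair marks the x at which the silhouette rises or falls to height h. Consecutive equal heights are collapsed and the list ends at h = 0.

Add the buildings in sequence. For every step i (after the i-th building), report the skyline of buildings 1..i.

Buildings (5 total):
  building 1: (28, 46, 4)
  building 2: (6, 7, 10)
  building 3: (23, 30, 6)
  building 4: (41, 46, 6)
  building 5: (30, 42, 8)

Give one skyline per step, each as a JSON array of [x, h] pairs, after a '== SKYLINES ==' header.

== SKYLINES ==
[[28,4],[46,0]]
[[6,10],[7,0],[28,4],[46,0]]
[[6,10],[7,0],[23,6],[30,4],[46,0]]
[[6,10],[7,0],[23,6],[30,4],[41,6],[46,0]]
[[6,10],[7,0],[23,6],[30,8],[42,6],[46,0]]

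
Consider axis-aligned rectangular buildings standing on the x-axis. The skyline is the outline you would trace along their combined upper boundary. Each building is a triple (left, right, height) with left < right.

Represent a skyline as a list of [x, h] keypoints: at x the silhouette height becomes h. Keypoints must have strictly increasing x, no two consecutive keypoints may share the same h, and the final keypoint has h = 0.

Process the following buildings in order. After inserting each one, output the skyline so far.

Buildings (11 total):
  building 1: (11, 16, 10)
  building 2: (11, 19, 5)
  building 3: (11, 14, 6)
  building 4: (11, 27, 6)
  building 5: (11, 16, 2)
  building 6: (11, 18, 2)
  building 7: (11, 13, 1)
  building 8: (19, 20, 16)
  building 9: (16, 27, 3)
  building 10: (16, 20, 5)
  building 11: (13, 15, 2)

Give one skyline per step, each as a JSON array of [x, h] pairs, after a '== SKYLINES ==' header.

== SKYLINES ==
[[11,10],[16,0]]
[[11,10],[16,5],[19,0]]
[[11,10],[16,5],[19,0]]
[[11,10],[16,6],[27,0]]
[[11,10],[16,6],[27,0]]
[[11,10],[16,6],[27,0]]
[[11,10],[16,6],[27,0]]
[[11,10],[16,6],[19,16],[20,6],[27,0]]
[[11,10],[16,6],[19,16],[20,6],[27,0]]
[[11,10],[16,6],[19,16],[20,6],[27,0]]
[[11,10],[16,6],[19,16],[20,6],[27,0]]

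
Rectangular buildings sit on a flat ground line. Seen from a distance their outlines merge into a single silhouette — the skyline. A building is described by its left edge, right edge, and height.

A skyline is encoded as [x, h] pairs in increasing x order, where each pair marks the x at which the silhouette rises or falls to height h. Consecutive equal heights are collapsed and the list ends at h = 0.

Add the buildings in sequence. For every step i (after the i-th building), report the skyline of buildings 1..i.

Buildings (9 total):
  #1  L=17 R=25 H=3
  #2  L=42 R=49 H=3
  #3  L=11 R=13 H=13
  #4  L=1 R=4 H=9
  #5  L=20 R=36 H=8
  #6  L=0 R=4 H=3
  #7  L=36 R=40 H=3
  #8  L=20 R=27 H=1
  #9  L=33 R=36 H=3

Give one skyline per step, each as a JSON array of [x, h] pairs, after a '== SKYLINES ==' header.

== SKYLINES ==
[[17,3],[25,0]]
[[17,3],[25,0],[42,3],[49,0]]
[[11,13],[13,0],[17,3],[25,0],[42,3],[49,0]]
[[1,9],[4,0],[11,13],[13,0],[17,3],[25,0],[42,3],[49,0]]
[[1,9],[4,0],[11,13],[13,0],[17,3],[20,8],[36,0],[42,3],[49,0]]
[[0,3],[1,9],[4,0],[11,13],[13,0],[17,3],[20,8],[36,0],[42,3],[49,0]]
[[0,3],[1,9],[4,0],[11,13],[13,0],[17,3],[20,8],[36,3],[40,0],[42,3],[49,0]]
[[0,3],[1,9],[4,0],[11,13],[13,0],[17,3],[20,8],[36,3],[40,0],[42,3],[49,0]]
[[0,3],[1,9],[4,0],[11,13],[13,0],[17,3],[20,8],[36,3],[40,0],[42,3],[49,0]]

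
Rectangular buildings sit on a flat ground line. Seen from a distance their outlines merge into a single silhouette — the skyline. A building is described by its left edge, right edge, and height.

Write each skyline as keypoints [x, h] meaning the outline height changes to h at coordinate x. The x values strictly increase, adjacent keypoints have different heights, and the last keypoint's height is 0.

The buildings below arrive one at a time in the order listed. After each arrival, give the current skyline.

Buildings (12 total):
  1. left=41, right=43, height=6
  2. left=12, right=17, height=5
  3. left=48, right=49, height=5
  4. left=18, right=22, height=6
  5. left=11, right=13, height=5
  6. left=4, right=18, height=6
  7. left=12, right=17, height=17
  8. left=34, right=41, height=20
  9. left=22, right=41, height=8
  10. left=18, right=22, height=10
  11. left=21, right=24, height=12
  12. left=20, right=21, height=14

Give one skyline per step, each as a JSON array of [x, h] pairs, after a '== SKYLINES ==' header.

== SKYLINES ==
[[41,6],[43,0]]
[[12,5],[17,0],[41,6],[43,0]]
[[12,5],[17,0],[41,6],[43,0],[48,5],[49,0]]
[[12,5],[17,0],[18,6],[22,0],[41,6],[43,0],[48,5],[49,0]]
[[11,5],[17,0],[18,6],[22,0],[41,6],[43,0],[48,5],[49,0]]
[[4,6],[22,0],[41,6],[43,0],[48,5],[49,0]]
[[4,6],[12,17],[17,6],[22,0],[41,6],[43,0],[48,5],[49,0]]
[[4,6],[12,17],[17,6],[22,0],[34,20],[41,6],[43,0],[48,5],[49,0]]
[[4,6],[12,17],[17,6],[22,8],[34,20],[41,6],[43,0],[48,5],[49,0]]
[[4,6],[12,17],[17,6],[18,10],[22,8],[34,20],[41,6],[43,0],[48,5],[49,0]]
[[4,6],[12,17],[17,6],[18,10],[21,12],[24,8],[34,20],[41,6],[43,0],[48,5],[49,0]]
[[4,6],[12,17],[17,6],[18,10],[20,14],[21,12],[24,8],[34,20],[41,6],[43,0],[48,5],[49,0]]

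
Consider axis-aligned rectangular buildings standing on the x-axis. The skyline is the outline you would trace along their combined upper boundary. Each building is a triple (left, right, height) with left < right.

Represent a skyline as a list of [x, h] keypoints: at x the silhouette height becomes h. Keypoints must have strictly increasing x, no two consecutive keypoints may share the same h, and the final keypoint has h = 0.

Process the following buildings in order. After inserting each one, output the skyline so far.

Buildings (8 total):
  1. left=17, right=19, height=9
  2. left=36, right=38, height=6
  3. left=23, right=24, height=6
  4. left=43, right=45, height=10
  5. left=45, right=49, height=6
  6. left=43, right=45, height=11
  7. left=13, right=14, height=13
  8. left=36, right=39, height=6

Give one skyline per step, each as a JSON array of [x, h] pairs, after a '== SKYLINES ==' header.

== SKYLINES ==
[[17,9],[19,0]]
[[17,9],[19,0],[36,6],[38,0]]
[[17,9],[19,0],[23,6],[24,0],[36,6],[38,0]]
[[17,9],[19,0],[23,6],[24,0],[36,6],[38,0],[43,10],[45,0]]
[[17,9],[19,0],[23,6],[24,0],[36,6],[38,0],[43,10],[45,6],[49,0]]
[[17,9],[19,0],[23,6],[24,0],[36,6],[38,0],[43,11],[45,6],[49,0]]
[[13,13],[14,0],[17,9],[19,0],[23,6],[24,0],[36,6],[38,0],[43,11],[45,6],[49,0]]
[[13,13],[14,0],[17,9],[19,0],[23,6],[24,0],[36,6],[39,0],[43,11],[45,6],[49,0]]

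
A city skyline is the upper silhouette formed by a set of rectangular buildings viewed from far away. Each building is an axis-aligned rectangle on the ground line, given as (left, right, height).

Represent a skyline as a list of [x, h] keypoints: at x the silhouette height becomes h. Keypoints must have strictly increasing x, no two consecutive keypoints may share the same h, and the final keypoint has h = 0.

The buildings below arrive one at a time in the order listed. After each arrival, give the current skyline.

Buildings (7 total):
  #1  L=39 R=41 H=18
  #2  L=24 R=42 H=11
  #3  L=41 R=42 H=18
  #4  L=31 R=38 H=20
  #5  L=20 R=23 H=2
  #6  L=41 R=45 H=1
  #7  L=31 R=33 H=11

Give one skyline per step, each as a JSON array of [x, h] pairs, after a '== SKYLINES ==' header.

== SKYLINES ==
[[39,18],[41,0]]
[[24,11],[39,18],[41,11],[42,0]]
[[24,11],[39,18],[42,0]]
[[24,11],[31,20],[38,11],[39,18],[42,0]]
[[20,2],[23,0],[24,11],[31,20],[38,11],[39,18],[42,0]]
[[20,2],[23,0],[24,11],[31,20],[38,11],[39,18],[42,1],[45,0]]
[[20,2],[23,0],[24,11],[31,20],[38,11],[39,18],[42,1],[45,0]]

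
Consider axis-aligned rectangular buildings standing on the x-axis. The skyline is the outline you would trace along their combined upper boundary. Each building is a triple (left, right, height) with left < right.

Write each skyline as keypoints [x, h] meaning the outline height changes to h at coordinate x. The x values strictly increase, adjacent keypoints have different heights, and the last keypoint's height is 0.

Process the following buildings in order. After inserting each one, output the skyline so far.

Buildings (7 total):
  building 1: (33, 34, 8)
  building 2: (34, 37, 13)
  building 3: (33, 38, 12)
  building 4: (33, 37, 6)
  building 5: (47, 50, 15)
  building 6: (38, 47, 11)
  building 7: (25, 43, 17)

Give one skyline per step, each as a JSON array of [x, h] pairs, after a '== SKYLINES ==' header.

== SKYLINES ==
[[33,8],[34,0]]
[[33,8],[34,13],[37,0]]
[[33,12],[34,13],[37,12],[38,0]]
[[33,12],[34,13],[37,12],[38,0]]
[[33,12],[34,13],[37,12],[38,0],[47,15],[50,0]]
[[33,12],[34,13],[37,12],[38,11],[47,15],[50,0]]
[[25,17],[43,11],[47,15],[50,0]]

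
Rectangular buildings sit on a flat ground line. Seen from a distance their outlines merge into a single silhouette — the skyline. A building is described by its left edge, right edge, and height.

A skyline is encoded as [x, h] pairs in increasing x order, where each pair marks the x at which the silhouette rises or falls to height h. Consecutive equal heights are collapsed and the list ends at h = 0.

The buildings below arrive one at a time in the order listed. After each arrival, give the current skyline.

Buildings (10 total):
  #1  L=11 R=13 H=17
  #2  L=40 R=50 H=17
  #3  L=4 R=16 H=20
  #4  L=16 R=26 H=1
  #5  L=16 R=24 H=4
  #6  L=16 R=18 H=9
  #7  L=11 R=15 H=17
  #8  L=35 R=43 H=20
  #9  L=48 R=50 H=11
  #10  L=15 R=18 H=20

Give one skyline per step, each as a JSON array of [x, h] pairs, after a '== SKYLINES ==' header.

== SKYLINES ==
[[11,17],[13,0]]
[[11,17],[13,0],[40,17],[50,0]]
[[4,20],[16,0],[40,17],[50,0]]
[[4,20],[16,1],[26,0],[40,17],[50,0]]
[[4,20],[16,4],[24,1],[26,0],[40,17],[50,0]]
[[4,20],[16,9],[18,4],[24,1],[26,0],[40,17],[50,0]]
[[4,20],[16,9],[18,4],[24,1],[26,0],[40,17],[50,0]]
[[4,20],[16,9],[18,4],[24,1],[26,0],[35,20],[43,17],[50,0]]
[[4,20],[16,9],[18,4],[24,1],[26,0],[35,20],[43,17],[50,0]]
[[4,20],[18,4],[24,1],[26,0],[35,20],[43,17],[50,0]]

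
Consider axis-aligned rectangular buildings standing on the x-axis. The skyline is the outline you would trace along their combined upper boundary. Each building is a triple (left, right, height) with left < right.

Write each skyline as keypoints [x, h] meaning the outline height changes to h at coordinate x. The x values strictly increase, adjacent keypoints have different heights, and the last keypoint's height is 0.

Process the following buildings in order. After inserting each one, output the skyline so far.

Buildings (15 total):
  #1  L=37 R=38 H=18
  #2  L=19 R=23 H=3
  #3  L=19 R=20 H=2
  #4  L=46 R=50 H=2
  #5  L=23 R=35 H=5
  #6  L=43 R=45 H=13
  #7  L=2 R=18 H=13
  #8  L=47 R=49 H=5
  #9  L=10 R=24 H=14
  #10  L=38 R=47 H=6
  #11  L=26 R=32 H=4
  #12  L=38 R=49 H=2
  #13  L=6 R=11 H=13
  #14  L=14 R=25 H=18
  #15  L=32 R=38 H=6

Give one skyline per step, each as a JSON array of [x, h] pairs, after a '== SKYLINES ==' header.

== SKYLINES ==
[[37,18],[38,0]]
[[19,3],[23,0],[37,18],[38,0]]
[[19,3],[23,0],[37,18],[38,0]]
[[19,3],[23,0],[37,18],[38,0],[46,2],[50,0]]
[[19,3],[23,5],[35,0],[37,18],[38,0],[46,2],[50,0]]
[[19,3],[23,5],[35,0],[37,18],[38,0],[43,13],[45,0],[46,2],[50,0]]
[[2,13],[18,0],[19,3],[23,5],[35,0],[37,18],[38,0],[43,13],[45,0],[46,2],[50,0]]
[[2,13],[18,0],[19,3],[23,5],[35,0],[37,18],[38,0],[43,13],[45,0],[46,2],[47,5],[49,2],[50,0]]
[[2,13],[10,14],[24,5],[35,0],[37,18],[38,0],[43,13],[45,0],[46,2],[47,5],[49,2],[50,0]]
[[2,13],[10,14],[24,5],[35,0],[37,18],[38,6],[43,13],[45,6],[47,5],[49,2],[50,0]]
[[2,13],[10,14],[24,5],[35,0],[37,18],[38,6],[43,13],[45,6],[47,5],[49,2],[50,0]]
[[2,13],[10,14],[24,5],[35,0],[37,18],[38,6],[43,13],[45,6],[47,5],[49,2],[50,0]]
[[2,13],[10,14],[24,5],[35,0],[37,18],[38,6],[43,13],[45,6],[47,5],[49,2],[50,0]]
[[2,13],[10,14],[14,18],[25,5],[35,0],[37,18],[38,6],[43,13],[45,6],[47,5],[49,2],[50,0]]
[[2,13],[10,14],[14,18],[25,5],[32,6],[37,18],[38,6],[43,13],[45,6],[47,5],[49,2],[50,0]]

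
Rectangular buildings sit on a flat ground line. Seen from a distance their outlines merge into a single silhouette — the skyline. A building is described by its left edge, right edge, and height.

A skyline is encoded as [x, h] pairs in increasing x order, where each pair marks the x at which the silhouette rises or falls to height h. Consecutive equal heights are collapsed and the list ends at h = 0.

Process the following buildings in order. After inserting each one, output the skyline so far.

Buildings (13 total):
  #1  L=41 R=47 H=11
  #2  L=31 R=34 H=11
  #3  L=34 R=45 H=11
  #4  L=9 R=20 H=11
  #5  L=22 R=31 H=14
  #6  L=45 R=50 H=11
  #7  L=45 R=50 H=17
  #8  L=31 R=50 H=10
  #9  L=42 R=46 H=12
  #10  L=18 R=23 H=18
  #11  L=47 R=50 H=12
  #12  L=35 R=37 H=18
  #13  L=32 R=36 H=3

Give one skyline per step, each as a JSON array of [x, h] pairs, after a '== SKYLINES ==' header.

== SKYLINES ==
[[41,11],[47,0]]
[[31,11],[34,0],[41,11],[47,0]]
[[31,11],[47,0]]
[[9,11],[20,0],[31,11],[47,0]]
[[9,11],[20,0],[22,14],[31,11],[47,0]]
[[9,11],[20,0],[22,14],[31,11],[50,0]]
[[9,11],[20,0],[22,14],[31,11],[45,17],[50,0]]
[[9,11],[20,0],[22,14],[31,11],[45,17],[50,0]]
[[9,11],[20,0],[22,14],[31,11],[42,12],[45,17],[50,0]]
[[9,11],[18,18],[23,14],[31,11],[42,12],[45,17],[50,0]]
[[9,11],[18,18],[23,14],[31,11],[42,12],[45,17],[50,0]]
[[9,11],[18,18],[23,14],[31,11],[35,18],[37,11],[42,12],[45,17],[50,0]]
[[9,11],[18,18],[23,14],[31,11],[35,18],[37,11],[42,12],[45,17],[50,0]]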